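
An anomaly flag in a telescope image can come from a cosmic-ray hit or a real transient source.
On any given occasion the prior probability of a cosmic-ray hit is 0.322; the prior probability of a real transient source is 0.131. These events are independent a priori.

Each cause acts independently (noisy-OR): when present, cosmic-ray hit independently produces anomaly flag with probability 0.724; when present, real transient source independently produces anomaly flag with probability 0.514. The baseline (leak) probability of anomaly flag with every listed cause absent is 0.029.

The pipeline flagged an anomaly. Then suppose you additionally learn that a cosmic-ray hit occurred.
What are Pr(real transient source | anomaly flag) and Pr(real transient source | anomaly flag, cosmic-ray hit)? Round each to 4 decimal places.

Under noisy-OR, P(anomaly flag | causes) = 1 − (1−0.029)·∏(1−qᵢ) over the active causes.
P(anomaly flag) = 0.029·0.678·0.869 + 0.528094·0.678·0.131 + 0.732004·0.322·0.869 + 0.869754·0.322·0.131 = 0.017086 + 0.046904 + 0.204828 + 0.036688 = 0.305506
Restricting to configurations with real transient source present: 0.046904 + 0.036688 = 0.083592.
P(real transient source | anomaly flag) = 0.083592 / 0.305506 ≈ 0.2736

With the extra evidence:
By total probability over both values of real transient source:
  P(anomaly flag | cosmic-ray hit) = 0.732004×0.869 + 0.869754×0.131
        = 0.636111 + 0.113938 = 0.750049
The terms with real transient source present sum to 0.113938, so
  P(real transient source | anomaly flag, cosmic-ray hit) = 0.113938 / 0.750049 ≈ 0.1519

Pr(real transient source | anomaly flag) ≈ 0.2736; Pr(real transient source | anomaly flag, cosmic-ray hit) ≈ 0.1519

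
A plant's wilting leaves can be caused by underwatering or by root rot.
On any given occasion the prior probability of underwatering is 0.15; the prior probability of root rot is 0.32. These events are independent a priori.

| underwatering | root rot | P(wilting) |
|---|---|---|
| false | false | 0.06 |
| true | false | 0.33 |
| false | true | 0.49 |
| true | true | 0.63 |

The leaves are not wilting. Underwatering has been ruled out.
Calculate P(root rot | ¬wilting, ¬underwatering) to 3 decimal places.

P(root rot | ¬wilting, ¬underwatering) ≈ 0.203

Weight on root rot=true, given the evidence: 0.51×0.32 = 0.163200
The normalizing constant is 0.94×0.68 + 0.51×0.32 = 0.802400
P(root rot | ¬wilting, ¬underwatering) = 0.163200/0.802400 ≈ 0.203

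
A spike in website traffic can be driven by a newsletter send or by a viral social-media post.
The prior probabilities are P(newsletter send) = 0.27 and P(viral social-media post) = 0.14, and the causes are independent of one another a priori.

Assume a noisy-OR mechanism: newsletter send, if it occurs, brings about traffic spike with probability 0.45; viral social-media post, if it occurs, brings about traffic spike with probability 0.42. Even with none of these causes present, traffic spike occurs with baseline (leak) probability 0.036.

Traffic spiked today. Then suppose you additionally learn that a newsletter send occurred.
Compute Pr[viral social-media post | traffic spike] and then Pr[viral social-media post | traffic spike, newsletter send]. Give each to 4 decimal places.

Pr[viral social-media post | traffic spike] ≈ 0.3510; Pr[viral social-media post | traffic spike, newsletter send] ≈ 0.1935

Under noisy-OR, P(traffic spike | causes) = 1 − (1−0.036)·∏(1−qᵢ) over the active causes.
Sum P(traffic spike|·) weighted by the priors over the 4 (newsletter send, viral social-media post) configurations:
  P(traffic spike) = 0.036·0.73·0.86 + 0.44088·0.73·0.14 + 0.4698·0.27·0.86 + 0.692484·0.27·0.14
        = 0.022601 + 0.045058 + 0.109088 + 0.026176 = 0.202923
The terms with viral social-media post present sum to 0.071234, so
  P(viral social-media post | traffic spike) = 0.071234 / 0.202923 ≈ 0.3510

Now condition on the additional information:
Enumerate both values of viral social-media post and weight by the priors:
  P(traffic spike | newsletter send) = 0.4698*0.86 + 0.692484*0.14
        = 0.404028 + 0.096948 = 0.500976
Keeping only the viral social-media post-present terms gives 0.096948, so
  P(viral social-media post | traffic spike, newsletter send) = 0.096948 / 0.500976 ≈ 0.1935
The drop from 0.3510 to 0.1935 is the explaining-away (discounting) effect.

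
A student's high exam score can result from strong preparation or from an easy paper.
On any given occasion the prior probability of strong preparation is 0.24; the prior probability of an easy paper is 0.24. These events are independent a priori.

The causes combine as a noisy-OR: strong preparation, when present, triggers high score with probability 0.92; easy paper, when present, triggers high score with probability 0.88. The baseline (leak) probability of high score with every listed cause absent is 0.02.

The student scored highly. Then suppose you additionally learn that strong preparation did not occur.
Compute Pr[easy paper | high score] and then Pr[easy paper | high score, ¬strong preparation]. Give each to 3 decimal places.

Pr[easy paper | high score] ≈ 0.548; Pr[easy paper | high score, ¬strong preparation] ≈ 0.933

Under noisy-OR, P(high score | causes) = 1 − (1−0.02)·∏(1−qᵢ) over the active causes.
By total probability over the 4 (strong preparation, easy paper) configurations:
  P(high score) = 0.02·0.76·0.76 + 0.8824·0.76·0.24 + 0.9216·0.24·0.76 + 0.990592·0.24·0.24
        = 0.011552 + 0.160950 + 0.168100 + 0.057058 = 0.397660
Configurations with easy paper contribute 0.218008, so
  P(easy paper | high score) = 0.218008 / 0.397660 ≈ 0.548

Now also conditioning on strong preparation≠true:
For the numerator, keep only easy paper=true terms: 0.8824·0.24 = 0.211776
Denominator P(high score | ¬strong preparation): 0.02·0.76 + 0.8824·0.24 = 0.226976
Posterior = 0.211776 / 0.226976 ≈ 0.933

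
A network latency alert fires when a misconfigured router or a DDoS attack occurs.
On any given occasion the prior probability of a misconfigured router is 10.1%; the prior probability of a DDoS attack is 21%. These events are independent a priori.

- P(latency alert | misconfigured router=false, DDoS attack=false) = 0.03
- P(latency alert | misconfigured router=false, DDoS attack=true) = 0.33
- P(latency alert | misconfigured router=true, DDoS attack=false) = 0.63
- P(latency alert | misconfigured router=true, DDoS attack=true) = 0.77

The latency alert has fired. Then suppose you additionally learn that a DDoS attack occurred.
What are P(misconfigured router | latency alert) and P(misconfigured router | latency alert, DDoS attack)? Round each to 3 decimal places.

P(misconfigured router | latency alert) ≈ 0.443; P(misconfigured router | latency alert, DDoS attack) ≈ 0.208

Numerator (weight on configurations with misconfigured router): 0.050268 + 0.016332 = 0.066600
Normalizer over all consistent configurations: 0.03*0.899*0.79 + 0.33*0.899*0.21 + 0.63*0.101*0.79 + 0.77*0.101*0.21 = 0.150207
Posterior = 0.066600 / 0.150207 ≈ 0.443

Now condition on the additional information:
Numerator (weight on configurations with misconfigured router): 0.77×0.101 = 0.077770
Normalizer over all consistent configurations: 0.33×0.899 + 0.77×0.101 = 0.374440
Posterior = 0.077770 / 0.374440 ≈ 0.208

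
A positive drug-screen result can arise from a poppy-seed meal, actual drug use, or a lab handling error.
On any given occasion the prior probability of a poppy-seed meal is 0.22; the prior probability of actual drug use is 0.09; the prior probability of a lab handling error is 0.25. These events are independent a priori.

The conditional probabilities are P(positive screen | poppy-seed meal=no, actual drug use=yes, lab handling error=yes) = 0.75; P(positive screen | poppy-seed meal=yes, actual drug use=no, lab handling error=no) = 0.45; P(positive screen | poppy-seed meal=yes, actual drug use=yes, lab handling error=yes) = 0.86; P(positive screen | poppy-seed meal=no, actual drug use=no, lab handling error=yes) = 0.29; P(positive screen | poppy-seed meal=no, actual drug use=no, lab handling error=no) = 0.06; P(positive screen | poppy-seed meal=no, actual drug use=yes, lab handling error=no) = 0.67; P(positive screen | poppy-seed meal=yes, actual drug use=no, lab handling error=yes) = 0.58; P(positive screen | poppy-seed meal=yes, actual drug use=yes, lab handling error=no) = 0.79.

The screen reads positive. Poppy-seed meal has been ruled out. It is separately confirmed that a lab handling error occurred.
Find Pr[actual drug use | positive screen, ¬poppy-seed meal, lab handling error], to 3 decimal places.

Weight on actual drug use=true, given the evidence: 0.75×0.09 = 0.067500
Denominator P(positive screen | ¬poppy-seed meal, lab handling error): 0.29×0.91 + 0.75×0.09 = 0.331400
P(actual drug use | positive screen, ¬poppy-seed meal, lab handling error) = 0.067500/0.331400 ≈ 0.204

Pr[actual drug use | positive screen, ¬poppy-seed meal, lab handling error] ≈ 0.204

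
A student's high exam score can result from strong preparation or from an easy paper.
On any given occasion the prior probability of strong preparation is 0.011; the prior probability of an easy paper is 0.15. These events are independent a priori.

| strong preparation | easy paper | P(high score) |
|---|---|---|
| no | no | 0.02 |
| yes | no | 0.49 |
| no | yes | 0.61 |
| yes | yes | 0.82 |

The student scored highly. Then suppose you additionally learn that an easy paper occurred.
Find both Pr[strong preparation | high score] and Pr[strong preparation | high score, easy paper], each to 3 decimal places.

Weight on strong preparation=true, given the evidence: 0.004581 + 0.001353 = 0.005934
The normalizing constant is 0.02·0.989·0.85 + 0.61·0.989·0.15 + 0.49·0.011·0.85 + 0.82·0.011·0.15 = 0.113240
Posterior = 0.005934 / 0.113240 ≈ 0.052

Now also conditioning on easy paper=true:
P(high score | easy paper) = 0.61*0.989 + 0.82*0.011 = 0.603290 + 0.009020 = 0.612310
Of this, 0.009020 comes from 0.82*0.011 (the strong preparation=true cases).
So P(strong preparation | high score, easy paper) = 0.009020/0.612310 ≈ 0.015.
Conditioning on easy paper lowers the posterior on strong preparation: the classic explaining-away effect in a common-effect structure.

Pr[strong preparation | high score] ≈ 0.052; Pr[strong preparation | high score, easy paper] ≈ 0.015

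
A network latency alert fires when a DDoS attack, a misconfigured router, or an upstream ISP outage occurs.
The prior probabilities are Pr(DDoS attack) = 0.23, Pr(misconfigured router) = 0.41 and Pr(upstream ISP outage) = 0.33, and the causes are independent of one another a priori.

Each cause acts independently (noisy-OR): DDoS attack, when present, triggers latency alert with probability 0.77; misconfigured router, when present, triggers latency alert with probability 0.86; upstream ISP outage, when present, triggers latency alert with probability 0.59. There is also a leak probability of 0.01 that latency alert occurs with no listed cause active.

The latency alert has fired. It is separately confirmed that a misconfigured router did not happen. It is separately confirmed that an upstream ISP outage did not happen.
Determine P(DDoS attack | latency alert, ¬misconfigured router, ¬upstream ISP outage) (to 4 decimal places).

P(DDoS attack | latency alert, ¬misconfigured router, ¬upstream ISP outage) ≈ 0.9585

Under noisy-OR, P(latency alert | causes) = 1 − (1−0.01)·∏(1−qᵢ) over the active causes.
Sum P(latency alert|·) weighted by the priors over both values of DDoS attack:
  P(latency alert | ¬misconfigured router, ¬upstream ISP outage) = 0.01×0.77 + 0.7723×0.23
        = 0.007700 + 0.177629 = 0.185329
Keeping only the DDoS attack-present terms gives 0.177629, so
  P(DDoS attack | latency alert, ¬misconfigured router, ¬upstream ISP outage) = 0.177629 / 0.185329 ≈ 0.9585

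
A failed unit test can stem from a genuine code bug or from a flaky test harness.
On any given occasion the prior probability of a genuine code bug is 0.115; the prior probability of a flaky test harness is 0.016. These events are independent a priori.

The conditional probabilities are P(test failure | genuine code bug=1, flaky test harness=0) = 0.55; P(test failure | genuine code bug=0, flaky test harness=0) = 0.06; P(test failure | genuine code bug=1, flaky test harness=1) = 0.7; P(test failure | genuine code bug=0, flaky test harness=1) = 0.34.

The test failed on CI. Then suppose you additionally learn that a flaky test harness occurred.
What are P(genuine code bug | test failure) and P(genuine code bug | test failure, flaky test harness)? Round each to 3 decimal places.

P(genuine code bug | test failure) ≈ 0.527; P(genuine code bug | test failure, flaky test harness) ≈ 0.211

Enumerate the 4 (genuine code bug, flaky test harness) configurations and weight by the priors:
  P(test failure) = 0.06×0.885×0.984 + 0.34×0.885×0.016 + 0.55×0.115×0.984 + 0.7×0.115×0.016
        = 0.052250 + 0.004814 + 0.062238 + 0.001288 = 0.120590
Keeping only the genuine code bug-present terms gives 0.063526, so
  P(genuine code bug | test failure) = 0.063526 / 0.120590 ≈ 0.527

Now also conditioning on flaky test harness=true:
P(test failure | flaky test harness) = 0.34*0.885 + 0.7*0.115 = 0.300900 + 0.080500 = 0.381400
Restricting to configurations with genuine code bug present: 0.7*0.115 = 0.080500.
So P(genuine code bug | test failure, flaky test harness) = 0.080500/0.381400 ≈ 0.211.
The drop from 0.527 to 0.211 is the explaining-away (discounting) effect.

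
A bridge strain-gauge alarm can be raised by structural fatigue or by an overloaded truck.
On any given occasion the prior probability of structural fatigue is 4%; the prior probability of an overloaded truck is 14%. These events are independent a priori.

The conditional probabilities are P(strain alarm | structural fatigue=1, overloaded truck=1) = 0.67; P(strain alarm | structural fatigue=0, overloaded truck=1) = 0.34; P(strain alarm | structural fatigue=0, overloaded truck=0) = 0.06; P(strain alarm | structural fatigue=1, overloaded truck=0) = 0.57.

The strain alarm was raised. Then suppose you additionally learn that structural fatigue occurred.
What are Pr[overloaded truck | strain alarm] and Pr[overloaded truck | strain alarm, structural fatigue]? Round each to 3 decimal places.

For the numerator, keep only overloaded truck=true terms: 0.045696 + 0.003752 = 0.049448
Denominator P(strain alarm): 0.06×0.96×0.86 + 0.34×0.96×0.14 + 0.57×0.04×0.86 + 0.67×0.04×0.14 = 0.118592
Posterior = 0.049448 / 0.118592 ≈ 0.417

With the extra evidence:
Numerator (weight on configurations with overloaded truck): 0.67*0.14 = 0.093800
Normalizer over all consistent configurations: 0.57*0.86 + 0.67*0.14 = 0.584000
P(overloaded truck | strain alarm, structural fatigue) = 0.093800/0.584000 ≈ 0.161
— structural fatigue explains away the evidence for overloaded truck.

Pr[overloaded truck | strain alarm] ≈ 0.417; Pr[overloaded truck | strain alarm, structural fatigue] ≈ 0.161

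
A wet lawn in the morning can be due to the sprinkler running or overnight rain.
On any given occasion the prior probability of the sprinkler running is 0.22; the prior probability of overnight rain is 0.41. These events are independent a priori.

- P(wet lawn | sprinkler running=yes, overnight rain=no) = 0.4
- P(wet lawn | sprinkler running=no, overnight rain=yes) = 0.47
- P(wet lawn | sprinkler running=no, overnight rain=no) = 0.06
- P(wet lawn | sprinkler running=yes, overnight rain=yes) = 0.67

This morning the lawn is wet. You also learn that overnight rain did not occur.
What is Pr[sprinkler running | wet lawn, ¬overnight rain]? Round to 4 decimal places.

Pr[sprinkler running | wet lawn, ¬overnight rain] ≈ 0.6528

P(wet lawn | ¬overnight rain) = 0.06·0.78 + 0.4·0.22 = 0.046800 + 0.088000 = 0.134800
Restricting to configurations with sprinkler running present: 0.4·0.22 = 0.088000.
Hence the posterior is 0.088000/0.134800 ≈ 0.6528.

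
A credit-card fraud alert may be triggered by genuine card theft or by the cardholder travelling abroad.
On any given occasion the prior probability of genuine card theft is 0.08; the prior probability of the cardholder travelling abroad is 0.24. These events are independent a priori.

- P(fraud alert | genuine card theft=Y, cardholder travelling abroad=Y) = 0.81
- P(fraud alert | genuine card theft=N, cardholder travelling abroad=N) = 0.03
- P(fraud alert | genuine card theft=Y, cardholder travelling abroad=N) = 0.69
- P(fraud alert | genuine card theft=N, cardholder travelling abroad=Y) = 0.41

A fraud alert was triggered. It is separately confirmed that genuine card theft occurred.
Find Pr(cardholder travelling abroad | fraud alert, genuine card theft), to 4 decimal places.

Pr(cardholder travelling abroad | fraud alert, genuine card theft) ≈ 0.2705

P(fraud alert | genuine card theft) = 0.69×0.76 + 0.81×0.24 = 0.524400 + 0.194400 = 0.718800
The cardholder travelling abroad-present share is 0.81×0.24 = 0.194400.
So P(cardholder travelling abroad | fraud alert, genuine card theft) = 0.194400/0.718800 ≈ 0.2705.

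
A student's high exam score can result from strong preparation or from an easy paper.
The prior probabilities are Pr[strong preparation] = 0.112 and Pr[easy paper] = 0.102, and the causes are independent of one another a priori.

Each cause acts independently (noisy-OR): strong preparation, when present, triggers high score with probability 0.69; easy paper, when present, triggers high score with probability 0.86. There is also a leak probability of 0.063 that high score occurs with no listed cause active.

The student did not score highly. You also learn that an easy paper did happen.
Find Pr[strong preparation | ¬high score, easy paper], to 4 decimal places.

Under noisy-OR, P(high score | causes) = 1 − (1−0.063)·∏(1−qᵢ) over the active causes.
P(¬high score | easy paper) = 0.13118×0.888 + 0.040666×0.112 = 0.116488 + 0.004555 = 0.121043
Of this, 0.004555 comes from 0.040666×0.112 (the strong preparation=true cases).
P(strong preparation | ¬high score, easy paper) = 0.004555 / 0.121043 ≈ 0.0376

Pr[strong preparation | ¬high score, easy paper] ≈ 0.0376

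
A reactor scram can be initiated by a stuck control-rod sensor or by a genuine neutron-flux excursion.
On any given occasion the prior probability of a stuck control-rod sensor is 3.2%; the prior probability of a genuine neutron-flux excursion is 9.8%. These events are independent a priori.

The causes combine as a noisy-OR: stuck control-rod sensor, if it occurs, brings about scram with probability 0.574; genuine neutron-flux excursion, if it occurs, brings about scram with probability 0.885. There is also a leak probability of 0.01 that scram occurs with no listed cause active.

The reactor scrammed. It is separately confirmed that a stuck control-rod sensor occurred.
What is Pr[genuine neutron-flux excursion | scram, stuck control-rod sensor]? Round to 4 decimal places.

Pr[genuine neutron-flux excursion | scram, stuck control-rod sensor] ≈ 0.1517

Under noisy-OR, P(scram | causes) = 1 − (1−0.01)·∏(1−qᵢ) over the active causes.
P(scram | stuck control-rod sensor) = 0.57826*0.902 + 0.9515*0.098 = 0.521591 + 0.093247 = 0.614838
The genuine neutron-flux excursion-present share is 0.9515*0.098 = 0.093247.
So P(genuine neutron-flux excursion | scram, stuck control-rod sensor) = 0.093247/0.614838 ≈ 0.1517.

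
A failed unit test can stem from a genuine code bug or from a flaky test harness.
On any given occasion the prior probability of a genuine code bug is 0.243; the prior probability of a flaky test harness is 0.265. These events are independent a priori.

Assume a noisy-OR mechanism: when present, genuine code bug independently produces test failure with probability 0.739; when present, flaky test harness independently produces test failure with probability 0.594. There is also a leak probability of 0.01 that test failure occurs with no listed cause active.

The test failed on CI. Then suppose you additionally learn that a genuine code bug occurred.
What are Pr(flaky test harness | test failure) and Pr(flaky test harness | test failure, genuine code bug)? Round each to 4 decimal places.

Under noisy-OR, P(test failure | causes) = 1 − (1−0.01)·∏(1−qᵢ) over the active causes.
Sum P(test failure|·) weighted by the priors over the 4 (genuine code bug, flaky test harness) configurations:
  P(test failure) = 0.01·0.757·0.735 + 0.59806·0.757·0.265 + 0.74161·0.243·0.735 + 0.895094·0.243·0.265
        = 0.005564 + 0.119974 + 0.132455 + 0.057640 = 0.315633
The terms with flaky test harness present sum to 0.177614, so
  P(flaky test harness | test failure) = 0.177614 / 0.315633 ≈ 0.5627

Now condition on the additional information:
For the numerator, keep only flaky test harness=true terms: 0.895094·0.265 = 0.237200
Denominator P(test failure | genuine code bug): 0.74161·0.735 + 0.895094·0.265 = 0.782283
Posterior = 0.237200 / 0.782283 ≈ 0.3032
The drop from 0.5627 to 0.3032 is the explaining-away (discounting) effect.

Pr(flaky test harness | test failure) ≈ 0.5627; Pr(flaky test harness | test failure, genuine code bug) ≈ 0.3032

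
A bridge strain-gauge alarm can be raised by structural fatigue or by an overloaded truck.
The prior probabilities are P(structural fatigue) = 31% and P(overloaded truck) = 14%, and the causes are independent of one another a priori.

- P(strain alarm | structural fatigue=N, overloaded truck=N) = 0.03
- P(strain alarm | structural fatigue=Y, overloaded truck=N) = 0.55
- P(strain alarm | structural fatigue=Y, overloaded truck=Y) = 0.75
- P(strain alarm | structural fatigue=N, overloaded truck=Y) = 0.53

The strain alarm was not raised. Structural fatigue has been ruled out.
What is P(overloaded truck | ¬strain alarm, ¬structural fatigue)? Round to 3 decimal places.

Enumerate both values of overloaded truck and weight by the priors:
  P(¬strain alarm | ¬structural fatigue) = 0.97·0.86 + 0.47·0.14
        = 0.834200 + 0.065800 = 0.900000
Keeping only the overloaded truck-present terms gives 0.065800, so
  P(overloaded truck | ¬strain alarm, ¬structural fatigue) = 0.065800 / 0.900000 ≈ 0.073

P(overloaded truck | ¬strain alarm, ¬structural fatigue) ≈ 0.073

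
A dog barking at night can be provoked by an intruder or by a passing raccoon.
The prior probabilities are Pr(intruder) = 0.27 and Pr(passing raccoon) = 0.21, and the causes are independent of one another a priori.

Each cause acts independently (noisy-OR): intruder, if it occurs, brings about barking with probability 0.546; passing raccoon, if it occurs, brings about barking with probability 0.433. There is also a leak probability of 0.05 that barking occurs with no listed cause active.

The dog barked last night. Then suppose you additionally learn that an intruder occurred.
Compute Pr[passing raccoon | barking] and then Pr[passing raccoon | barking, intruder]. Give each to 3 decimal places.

Pr[passing raccoon | barking] ≈ 0.431; Pr[passing raccoon | barking, intruder] ≈ 0.261

Under noisy-OR, P(barking | causes) = 1 − (1−0.05)·∏(1−qᵢ) over the active causes.
Sum P(barking|·) weighted by the priors over the 4 (intruder, passing raccoon) configurations:
  P(barking) = 0.05*0.73*0.79 + 0.46135*0.73*0.21 + 0.5687*0.27*0.79 + 0.755453*0.27*0.21
        = 0.028835 + 0.070725 + 0.121304 + 0.042834 = 0.263698
The terms with passing raccoon present sum to 0.113559, so
  P(passing raccoon | barking) = 0.113559 / 0.263698 ≈ 0.431

With the extra evidence:
For the numerator, keep only passing raccoon=true terms: 0.755453×0.21 = 0.158645
Normalizer over all consistent configurations: 0.5687×0.79 + 0.755453×0.21 = 0.607918
Posterior = 0.158645 / 0.607918 ≈ 0.261
— intruder explains away the evidence for passing raccoon.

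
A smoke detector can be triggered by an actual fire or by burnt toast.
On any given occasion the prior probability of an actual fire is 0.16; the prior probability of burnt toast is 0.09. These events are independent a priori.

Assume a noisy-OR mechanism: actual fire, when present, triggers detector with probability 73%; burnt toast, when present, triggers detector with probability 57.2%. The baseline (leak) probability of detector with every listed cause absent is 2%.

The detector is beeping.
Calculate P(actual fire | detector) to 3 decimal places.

Under noisy-OR, P(detector | causes) = 1 − (1−0.02)·∏(1−qᵢ) over the active causes.
Numerator (weight on configurations with actual fire): 0.107074 + 0.012769 = 0.119843
The normalizing constant is 0.02*0.84*0.91 + 0.58056*0.84*0.09 + 0.7354*0.16*0.91 + 0.886751*0.16*0.09 = 0.179021
P(actual fire | detector) = 0.119843/0.179021 ≈ 0.669

P(actual fire | detector) ≈ 0.669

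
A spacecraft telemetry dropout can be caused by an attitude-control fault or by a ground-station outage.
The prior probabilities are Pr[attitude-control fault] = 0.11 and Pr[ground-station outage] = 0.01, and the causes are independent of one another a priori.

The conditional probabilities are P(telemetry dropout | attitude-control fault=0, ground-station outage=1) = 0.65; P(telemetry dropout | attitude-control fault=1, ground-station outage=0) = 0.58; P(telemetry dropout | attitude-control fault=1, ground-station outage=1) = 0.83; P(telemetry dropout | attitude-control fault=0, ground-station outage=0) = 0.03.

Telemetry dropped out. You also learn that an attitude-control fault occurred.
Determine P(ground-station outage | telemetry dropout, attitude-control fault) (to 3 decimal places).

P(ground-station outage | telemetry dropout, attitude-control fault) ≈ 0.014

P(telemetry dropout | attitude-control fault) = 0.58*0.99 + 0.83*0.01 = 0.574200 + 0.008300 = 0.582500
Of this, 0.008300 comes from 0.83*0.01 (the ground-station outage=true cases).
So P(ground-station outage | telemetry dropout, attitude-control fault) = 0.008300/0.582500 ≈ 0.014.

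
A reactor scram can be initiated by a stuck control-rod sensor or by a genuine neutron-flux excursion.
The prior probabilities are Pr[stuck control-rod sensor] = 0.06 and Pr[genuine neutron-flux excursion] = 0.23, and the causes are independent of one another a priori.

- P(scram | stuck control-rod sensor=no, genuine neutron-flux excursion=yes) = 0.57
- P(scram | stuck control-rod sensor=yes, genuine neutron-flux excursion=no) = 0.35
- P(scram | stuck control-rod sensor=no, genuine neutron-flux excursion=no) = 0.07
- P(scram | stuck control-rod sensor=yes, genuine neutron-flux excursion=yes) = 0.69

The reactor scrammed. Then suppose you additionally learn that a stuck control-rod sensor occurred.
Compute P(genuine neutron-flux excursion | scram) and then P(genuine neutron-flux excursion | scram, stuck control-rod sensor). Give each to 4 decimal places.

P(scram) = 0.07·0.94·0.77 + 0.57·0.94·0.23 + 0.35·0.06·0.77 + 0.69·0.06·0.23 = 0.050666 + 0.123234 + 0.016170 + 0.009522 = 0.199592
The genuine neutron-flux excursion-present share is 0.123234 + 0.009522 = 0.132756.
Hence the posterior is 0.132756/0.199592 ≈ 0.6651.

With the extra evidence:
P(scram | stuck control-rod sensor) = 0.35×0.77 + 0.69×0.23 = 0.269500 + 0.158700 = 0.428200
Of this, 0.158700 comes from 0.69×0.23 (the genuine neutron-flux excursion=true cases).
P(genuine neutron-flux excursion | scram, stuck control-rod sensor) = 0.158700 / 0.428200 ≈ 0.3706
Conditioning on stuck control-rod sensor lowers the posterior on genuine neutron-flux excursion: the classic explaining-away effect in a common-effect structure.

P(genuine neutron-flux excursion | scram) ≈ 0.6651; P(genuine neutron-flux excursion | scram, stuck control-rod sensor) ≈ 0.3706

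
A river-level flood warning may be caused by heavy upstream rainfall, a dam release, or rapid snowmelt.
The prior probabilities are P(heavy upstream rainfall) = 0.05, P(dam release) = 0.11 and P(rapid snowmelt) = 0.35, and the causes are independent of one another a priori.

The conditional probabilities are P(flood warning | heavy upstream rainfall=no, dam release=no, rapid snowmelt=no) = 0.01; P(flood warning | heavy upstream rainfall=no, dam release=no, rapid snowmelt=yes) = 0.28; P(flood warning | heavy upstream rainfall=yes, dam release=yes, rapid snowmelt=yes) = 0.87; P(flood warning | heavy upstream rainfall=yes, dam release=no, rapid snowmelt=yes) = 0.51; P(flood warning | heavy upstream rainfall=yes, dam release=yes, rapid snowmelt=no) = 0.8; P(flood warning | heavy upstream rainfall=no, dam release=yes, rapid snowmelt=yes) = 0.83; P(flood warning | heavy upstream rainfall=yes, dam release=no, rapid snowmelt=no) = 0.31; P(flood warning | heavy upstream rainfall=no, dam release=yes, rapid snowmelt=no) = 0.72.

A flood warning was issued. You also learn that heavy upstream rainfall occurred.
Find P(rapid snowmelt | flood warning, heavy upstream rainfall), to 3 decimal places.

Numerator (weight on configurations with rapid snowmelt): 0.158865 + 0.033495 = 0.192360
Denominator P(flood warning | heavy upstream rainfall): 0.31×0.89×0.65 + 0.51×0.89×0.35 + 0.8×0.11×0.65 + 0.87×0.11×0.35 = 0.428895
Posterior = 0.192360 / 0.428895 ≈ 0.449

P(rapid snowmelt | flood warning, heavy upstream rainfall) ≈ 0.449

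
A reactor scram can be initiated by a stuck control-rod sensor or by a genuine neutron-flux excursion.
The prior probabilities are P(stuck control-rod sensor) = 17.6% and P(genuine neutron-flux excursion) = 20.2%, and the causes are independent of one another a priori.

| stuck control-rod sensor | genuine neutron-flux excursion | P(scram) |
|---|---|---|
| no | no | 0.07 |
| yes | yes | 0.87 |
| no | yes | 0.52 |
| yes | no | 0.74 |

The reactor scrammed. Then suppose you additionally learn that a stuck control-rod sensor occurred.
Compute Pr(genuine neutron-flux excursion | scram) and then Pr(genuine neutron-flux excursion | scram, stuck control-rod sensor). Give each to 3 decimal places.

Weight on genuine neutron-flux excursion=true, given the evidence: 0.086553 + 0.030930 = 0.117483
The normalizing constant is 0.07·0.824·0.798 + 0.52·0.824·0.202 + 0.74·0.176·0.798 + 0.87·0.176·0.202 = 0.267444
Posterior = 0.117483 / 0.267444 ≈ 0.439

With the extra evidence:
P(scram | stuck control-rod sensor) = 0.74×0.798 + 0.87×0.202 = 0.590520 + 0.175740 = 0.766260
Of this, 0.175740 comes from 0.87×0.202 (the genuine neutron-flux excursion=true cases).
Hence the posterior is 0.175740/0.766260 ≈ 0.229.

Pr(genuine neutron-flux excursion | scram) ≈ 0.439; Pr(genuine neutron-flux excursion | scram, stuck control-rod sensor) ≈ 0.229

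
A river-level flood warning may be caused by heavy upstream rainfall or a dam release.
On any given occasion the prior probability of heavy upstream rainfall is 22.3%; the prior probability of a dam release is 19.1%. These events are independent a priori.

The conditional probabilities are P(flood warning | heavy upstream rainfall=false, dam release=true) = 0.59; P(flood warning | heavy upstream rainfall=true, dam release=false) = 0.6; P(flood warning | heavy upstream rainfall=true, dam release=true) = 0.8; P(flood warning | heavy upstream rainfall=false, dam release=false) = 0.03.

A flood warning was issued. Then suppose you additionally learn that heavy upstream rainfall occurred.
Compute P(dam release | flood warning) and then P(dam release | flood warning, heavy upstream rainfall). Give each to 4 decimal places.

P(dam release | flood warning) ≈ 0.4890; P(dam release | flood warning, heavy upstream rainfall) ≈ 0.2394

P(flood warning) = 0.03*0.777*0.809 + 0.59*0.777*0.191 + 0.6*0.223*0.809 + 0.8*0.223*0.191 = 0.018858 + 0.087560 + 0.108244 + 0.034074 = 0.248736
Of this, 0.121634 comes from 0.087560 + 0.034074 (the dam release=true cases).
So P(dam release | flood warning) = 0.121634/0.248736 ≈ 0.4890.

Now condition on the additional information:
P(flood warning | heavy upstream rainfall) = 0.6×0.809 + 0.8×0.191 = 0.485400 + 0.152800 = 0.638200
Of this, 0.152800 comes from 0.8×0.191 (the dam release=true cases).
Hence the posterior is 0.152800/0.638200 ≈ 0.2394.
— heavy upstream rainfall explains away the evidence for dam release.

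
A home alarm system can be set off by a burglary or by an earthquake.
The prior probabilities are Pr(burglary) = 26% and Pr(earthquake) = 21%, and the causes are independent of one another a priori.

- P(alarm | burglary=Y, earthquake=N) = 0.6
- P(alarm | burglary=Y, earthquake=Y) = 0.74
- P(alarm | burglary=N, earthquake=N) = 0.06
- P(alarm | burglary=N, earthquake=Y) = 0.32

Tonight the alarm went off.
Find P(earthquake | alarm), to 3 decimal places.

Weight on earthquake=true, given the evidence: 0.049728 + 0.040404 = 0.090132
Denominator P(alarm): 0.06*0.74*0.79 + 0.32*0.74*0.21 + 0.6*0.26*0.79 + 0.74*0.26*0.21 = 0.248448
Posterior = 0.090132 / 0.248448 ≈ 0.363

P(earthquake | alarm) ≈ 0.363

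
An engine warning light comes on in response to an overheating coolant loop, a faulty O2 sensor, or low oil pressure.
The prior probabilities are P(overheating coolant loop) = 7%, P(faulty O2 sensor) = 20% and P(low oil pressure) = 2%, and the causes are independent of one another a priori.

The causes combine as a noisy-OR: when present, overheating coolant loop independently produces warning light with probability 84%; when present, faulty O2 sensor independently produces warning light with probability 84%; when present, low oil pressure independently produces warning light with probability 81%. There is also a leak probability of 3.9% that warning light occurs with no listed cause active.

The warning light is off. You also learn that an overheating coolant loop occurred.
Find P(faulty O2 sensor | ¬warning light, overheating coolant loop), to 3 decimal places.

Under noisy-OR, P(warning light | causes) = 1 − (1−0.039)·∏(1−qᵢ) over the active causes.
Enumerate the 4 (faulty O2 sensor, low oil pressure) configurations and weight by the priors:
  P(¬warning light | overheating coolant loop) = 0.15376·0.8·0.98 + 0.029214·0.8·0.02 + 0.024602·0.2·0.98 + 0.004674·0.2·0.02
        = 0.120548 + 0.000467 + 0.004822 + 0.000019 = 0.125856
Keeping only the faulty O2 sensor-present terms gives 0.004841, so
  P(faulty O2 sensor | ¬warning light, overheating coolant loop) = 0.004841 / 0.125856 ≈ 0.038

P(faulty O2 sensor | ¬warning light, overheating coolant loop) ≈ 0.038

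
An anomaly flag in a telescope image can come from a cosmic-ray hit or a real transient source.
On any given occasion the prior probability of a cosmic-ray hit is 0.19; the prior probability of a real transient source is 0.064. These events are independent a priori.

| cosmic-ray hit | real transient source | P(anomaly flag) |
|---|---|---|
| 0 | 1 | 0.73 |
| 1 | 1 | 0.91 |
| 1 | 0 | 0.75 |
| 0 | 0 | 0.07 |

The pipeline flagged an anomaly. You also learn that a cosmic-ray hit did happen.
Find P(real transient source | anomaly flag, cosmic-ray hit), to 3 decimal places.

Numerator (weight on configurations with real transient source): 0.91·0.064 = 0.058240
The normalizing constant is 0.75·0.936 + 0.91·0.064 = 0.760240
Posterior = 0.058240 / 0.760240 ≈ 0.077

P(real transient source | anomaly flag, cosmic-ray hit) ≈ 0.077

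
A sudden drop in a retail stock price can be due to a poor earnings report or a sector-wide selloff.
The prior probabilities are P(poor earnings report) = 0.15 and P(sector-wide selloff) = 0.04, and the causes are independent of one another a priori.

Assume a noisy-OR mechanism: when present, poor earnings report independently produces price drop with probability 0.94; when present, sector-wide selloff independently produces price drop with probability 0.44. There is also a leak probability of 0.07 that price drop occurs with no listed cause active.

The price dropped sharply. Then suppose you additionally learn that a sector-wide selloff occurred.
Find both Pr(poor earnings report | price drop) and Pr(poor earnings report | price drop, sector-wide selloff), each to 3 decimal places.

Pr(poor earnings report | price drop) ≈ 0.659; Pr(poor earnings report | price drop, sector-wide selloff) ≈ 0.263

Under noisy-OR, P(price drop | causes) = 1 − (1−0.07)·∏(1−qᵢ) over the active causes.
P(price drop) = 0.07×0.85×0.96 + 0.4792×0.85×0.04 + 0.9442×0.15×0.96 + 0.968752×0.15×0.04 = 0.057120 + 0.016293 + 0.135965 + 0.005813 = 0.215191
Of this, 0.141778 comes from 0.135965 + 0.005813 (the poor earnings report=true cases).
So P(poor earnings report | price drop) = 0.141778/0.215191 ≈ 0.659.

Now condition on the additional information:
For the numerator, keep only poor earnings report=true terms: 0.968752×0.15 = 0.145313
Normalizer over all consistent configurations: 0.4792×0.85 + 0.968752×0.15 = 0.552633
Posterior = 0.145313 / 0.552633 ≈ 0.263
Conditioning on sector-wide selloff lowers the posterior on poor earnings report: the classic explaining-away effect in a common-effect structure.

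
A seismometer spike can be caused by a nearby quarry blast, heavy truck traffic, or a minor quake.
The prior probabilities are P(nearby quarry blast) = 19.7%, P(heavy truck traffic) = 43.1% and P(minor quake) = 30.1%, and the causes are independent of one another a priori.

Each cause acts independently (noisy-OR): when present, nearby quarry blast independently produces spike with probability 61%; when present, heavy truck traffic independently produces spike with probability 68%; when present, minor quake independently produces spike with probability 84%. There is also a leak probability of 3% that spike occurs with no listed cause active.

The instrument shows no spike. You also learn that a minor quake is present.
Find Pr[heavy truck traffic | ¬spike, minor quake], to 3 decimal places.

Pr[heavy truck traffic | ¬spike, minor quake] ≈ 0.195

Under noisy-OR, P(spike | causes) = 1 − (1−0.03)·∏(1−qᵢ) over the active causes.
By total probability over the 4 (nearby quarry blast, heavy truck traffic) configurations:
  P(¬spike | minor quake) = 0.1552·0.803·0.569 + 0.049664·0.803·0.431 + 0.060528·0.197·0.569 + 0.019369·0.197·0.431
        = 0.070912 + 0.017188 + 0.006785 + 0.001645 = 0.096530
Configurations with heavy truck traffic contribute 0.018833, so
  P(heavy truck traffic | ¬spike, minor quake) = 0.018833 / 0.096530 ≈ 0.195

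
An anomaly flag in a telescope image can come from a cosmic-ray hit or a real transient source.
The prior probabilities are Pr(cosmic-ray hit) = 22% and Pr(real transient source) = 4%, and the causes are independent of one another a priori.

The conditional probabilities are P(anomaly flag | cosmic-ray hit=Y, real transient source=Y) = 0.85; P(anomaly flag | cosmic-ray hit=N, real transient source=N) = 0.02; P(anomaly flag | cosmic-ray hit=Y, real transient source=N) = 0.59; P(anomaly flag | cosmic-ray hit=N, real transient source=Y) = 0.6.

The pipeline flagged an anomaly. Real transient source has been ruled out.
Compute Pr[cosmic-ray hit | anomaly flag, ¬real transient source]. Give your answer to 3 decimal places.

Pr[cosmic-ray hit | anomaly flag, ¬real transient source] ≈ 0.893

By total probability over both values of cosmic-ray hit:
  P(anomaly flag | ¬real transient source) = 0.02·0.78 + 0.59·0.22
        = 0.015600 + 0.129800 = 0.145400
Keeping only the cosmic-ray hit-present terms gives 0.129800, so
  P(cosmic-ray hit | anomaly flag, ¬real transient source) = 0.129800 / 0.145400 ≈ 0.893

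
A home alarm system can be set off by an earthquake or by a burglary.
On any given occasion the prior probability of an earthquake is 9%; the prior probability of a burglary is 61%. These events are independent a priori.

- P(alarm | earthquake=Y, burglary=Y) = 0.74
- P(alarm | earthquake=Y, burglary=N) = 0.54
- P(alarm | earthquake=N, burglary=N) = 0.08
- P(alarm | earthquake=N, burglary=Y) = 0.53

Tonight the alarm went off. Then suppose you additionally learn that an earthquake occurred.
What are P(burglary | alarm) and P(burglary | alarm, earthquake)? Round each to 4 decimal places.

P(alarm) = 0.08·0.91·0.39 + 0.53·0.91·0.61 + 0.54·0.09·0.39 + 0.74·0.09·0.61 = 0.028392 + 0.294203 + 0.018954 + 0.040626 = 0.382175
The burglary-present share is 0.294203 + 0.040626 = 0.334829.
So P(burglary | alarm) = 0.334829/0.382175 ≈ 0.8761.

With the extra evidence:
Sum P(alarm|·) weighted by the priors over both values of burglary:
  P(alarm | earthquake) = 0.54×0.39 + 0.74×0.61
        = 0.210600 + 0.451400 = 0.662000
The terms with burglary present sum to 0.451400, so
  P(burglary | alarm, earthquake) = 0.451400 / 0.662000 ≈ 0.6819
The drop from 0.8761 to 0.6819 is the explaining-away (discounting) effect.

P(burglary | alarm) ≈ 0.8761; P(burglary | alarm, earthquake) ≈ 0.6819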